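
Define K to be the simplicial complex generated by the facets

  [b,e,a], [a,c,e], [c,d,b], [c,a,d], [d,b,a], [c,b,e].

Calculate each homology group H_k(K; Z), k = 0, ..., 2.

H_0 = Z,  H_1 = 0,  H_2 = Z.

Order the vertices as a < b < c < d < e. Listing each simplex with vertices in this order, K has dimension 2 with simplices:

  0-simplices (5): a, b, c, d, e
  1-simplices (9): ab, ac, ad, ae, bc, bd, be, cd, ce
  2-simplices (6): abd, abe, acd, ace, bcd, bce

Hence C_0 ≅ Z^5, C_1 ≅ Z^9, C_2 ≅ Z^6.

∂_1: C_1 → C_0 maps an edge to its endpoints' difference, ∂[p,q] = q − p. For instance
  ∂bc = c − b.
As a 5×9 matrix over Z this has rank 4, with invariant factors (1,1,1,1).

∂_2: C_2 → C_1 sends each 2-simplex [p,q,r] to [q,r] − [p,r] + [p,q]. For instance
  ∂abe = be − ae + ab,
  ∂abd = bd − ad + ab.
This gives a 9×6 integer matrix of rank 5; reducing to Smith normal form yields diagonal entries (1,1,1,1,1).

Reading off H_k = ker ∂_k / im ∂_{k+1}:

  H_0: rank C_0 − rank ∂_1 = 5 − 4 = 1, and the invariant factors of ∂_1 are all 1, so H_0 ≅ Z.
  H_1: rank ker ∂_1 − rank ∂_2 = (9 − 4) − 5 = 0, and the invariant factors of ∂_2 are all 1, so H_1 ≅ 0.
  H_2: rank ker ∂_2 − rank ∂_3 = (6 − 5) − 0 = 1, and there is no ∂_3, so H_2 ≅ Z.

As a check, the Euler characteristic is 5 − 9 + 6 = 2, which agrees with 1 − 0 + 1 = 2.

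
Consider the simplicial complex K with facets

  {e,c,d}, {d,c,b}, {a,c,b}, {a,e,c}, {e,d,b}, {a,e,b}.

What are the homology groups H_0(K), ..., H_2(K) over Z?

Order the vertices as a < b < c < d < e. Listing each simplex with vertices in this order, K has dimension 2 with simplices:

  0-simplices (5): a, b, c, d, e
  1-simplices (9): ab, ac, ae, bc, bd, be, cd, ce, de
  2-simplices (6): abc, abe, ace, bcd, bde, cde

giving chain groups C_0 ≅ Z^5, C_1 ≅ Z^9, C_2 ≅ Z^6.

∂_1: C_1 → C_0 is given by ∂[p,q] = [q] − [p]. For instance
  ∂ce = e − c.
The 5×9 boundary matrix has rank 4 and Smith normal form diag(1,1,1,1).

Boundary ∂_2: C_2 → C_1 maps a triangle to the signed sum of its edges. For instance
  ∂bcd = cd − bd + bc,
  ∂abe = be − ae + ab.
The 9×6 boundary matrix has rank 5 and Smith normal form diag(1,1,1,1,1).

Computing H_k = (kernel of ∂_k) / (image of ∂_{k+1}):

  H_0: rank C_0 − rank ∂_1 = 5 − 4 = 1, and the invariant factors of ∂_1 are all 1, so H_0 ≅ Z.
  H_1: rank ker ∂_1 − rank ∂_2 = (9 − 4) − 5 = 0, and the invariant factors of ∂_2 are all 1, so H_1 ≅ 0.
  H_2: rank ker ∂_2 − rank ∂_3 = (6 − 5) − 0 = 1, and there is no ∂_3, so H_2 ≅ Z.

H_0 ≅ Z,  H_1 = 0,  H_2 ≅ Z.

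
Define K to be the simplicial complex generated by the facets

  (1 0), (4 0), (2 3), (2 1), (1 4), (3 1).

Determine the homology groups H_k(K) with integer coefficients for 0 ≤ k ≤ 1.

H_0 ≅ Z,  H_1 ≅ Z^2.

We work with the vertex ordering 0 < 1 < 2 < 3 < 4. The simplices of K, each written with vertices in increasing order, are:

  0-simplices (5): [0], [1], [2], [3], [4]
  1-simplices (6): [0,1], [0,4], [1,2], [1,3], [1,4], [2,3]

so the chain groups are C_0 ≅ Z^5, C_1 ≅ Z^6.

Boundary ∂_1: C_1 → C_0 is given by ∂[p,q] = [q] − [p]. For instance
  ∂[1,2] = [2] − [1].
The 5×6 boundary matrix has rank 4 and Smith normal form diag(1,1,1,1).

Now H_k = ker ∂_k / im ∂_{k+1}, so:

  H_0: rank C_0 − rank ∂_1 = 5 − 4 = 1, and the invariant factors of ∂_1 are all 1, so H_0 = Z.
  H_1: rank ker ∂_1 − rank ∂_2 = (6 − 4) − 0 = 2, and there is no ∂_2, so H_1 = Z^2.

As a check, the Euler characteristic is 5 − 6 = -1, which agrees with 1 − 2 = -1.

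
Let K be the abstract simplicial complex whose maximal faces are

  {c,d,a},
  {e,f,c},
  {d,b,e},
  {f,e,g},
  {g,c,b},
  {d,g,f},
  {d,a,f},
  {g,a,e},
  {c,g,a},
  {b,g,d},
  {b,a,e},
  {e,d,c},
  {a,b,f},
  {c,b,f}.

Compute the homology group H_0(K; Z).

H_0 ≅ Z.

Take the total order a < b < c < d < e < f < g on the vertex set. Then K (dimension 2) consists of the simplices:

  0-simplices (7): a, b, c, d, e, f, g
  1-simplices (21): ab, ac, ad, ae, af, ag, bc, bd, be, bf, bg, cd, ce, cf, cg, de, df, dg, ef, eg, fg
  2-simplices (14): abe, abf, acd, acg, adf, aeg, bcf, bcg, bde, bdg, cde, cef, dfg, efg

so the chain groups are C_0 ≅ Z^7, C_1 ≅ Z^21, C_2 ≅ Z^14.

The boundary map ∂_1: C_1 → C_0 is given by ∂[p,q] = [q] − [p].
This gives a 7×21 integer matrix of rank 6; reducing to Smith normal form yields diagonal entries (1,1,1,1,1,1).

∂_2: C_2 → C_1 maps a triangle to the signed sum of its edges. For instance
  ∂adf = df − af + ad,
  ∂aeg = eg − ag + ae.
The resulting 21×14 matrix has rank 13, and its Smith normal form has invariant factors (1,1,1,1,1,1,1,1,1,1,1,1,1).

Computing H_k = (kernel of ∂_k) / (image of ∂_{k+1}):

  H_0: rank C_0 − rank ∂_1 = 7 − 6 = 1, and the invariant factors of ∂_1 are all 1, so H_0 ≅ Z.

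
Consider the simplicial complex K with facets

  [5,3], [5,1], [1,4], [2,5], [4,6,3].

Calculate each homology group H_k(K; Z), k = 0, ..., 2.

K has 6 vertices, 7 edges, 1 triangle.
rank ∂_0 = 0, rank ∂_1 = 5 ⇒ b_0 = 6 − 0 − 5 = 1; all invariant factors of ∂_1 are 1 so no torsion. So H_0 ≅ Z.
rank ∂_1 = 5, rank ∂_2 = 1 ⇒ b_1 = 7 − 5 − 1 = 1; all invariant factors of ∂_2 are 1 so no torsion. So H_1 ≅ Z.
rank ∂_2 = 1, rank ∂_3 = 0 ⇒ b_2 = 1 − 1 − 0 = 0. So H_2 ≅ 0.

H_0 ≅ Z,  H_1 ≅ Z,  H_2 = 0.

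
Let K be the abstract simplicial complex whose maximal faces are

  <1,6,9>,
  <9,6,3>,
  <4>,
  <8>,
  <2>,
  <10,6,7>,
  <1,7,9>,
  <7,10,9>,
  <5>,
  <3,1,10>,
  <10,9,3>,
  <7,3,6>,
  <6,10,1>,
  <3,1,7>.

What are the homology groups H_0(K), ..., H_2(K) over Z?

H_0 ≅ Z^5,  H_1 ≅ Z/2,  H_2 = 0.

K has 10 vertices, 15 edges, 10 triangles.
rank ∂_0 = 0, rank ∂_1 = 5 ⇒ b_0 = 10 − 0 − 5 = 5; all invariant factors of ∂_1 are 1 so no torsion. So H_0 = Z^5.
rank ∂_1 = 5, rank ∂_2 = 10 ⇒ b_1 = 15 − 5 − 10 = 0; ∂_2 has invariant factor(s) [2] giving torsion. So H_1 = Z/2.
rank ∂_2 = 10, rank ∂_3 = 0 ⇒ b_2 = 10 − 10 − 0 = 0. So H_2 = 0.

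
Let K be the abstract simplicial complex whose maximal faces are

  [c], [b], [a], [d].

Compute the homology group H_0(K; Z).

H_0 ≅ Z^4.

Order the vertices as a < b < c < d. Listing each simplex with vertices in this order, K has dimension 0 with simplices:

  0-simplices (4): a, b, c, d

so the chain groups are C_0 ≅ Z^4.

Reading off H_k = ker ∂_k / im ∂_{k+1}:

  H_0: rank C_0 − rank ∂_1 = 4 − 0 = 4, and there is no ∂_1, so H_0 = Z^4.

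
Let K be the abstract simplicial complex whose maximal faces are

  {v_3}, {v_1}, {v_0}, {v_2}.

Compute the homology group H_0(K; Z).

Take the total order v_0 < v_1 < v_2 < v_3 on the vertex set. Then K (dimension 0) consists of the simplices:

  0-simplices (4): [v_0], [v_1], [v_2], [v_3]

Hence C_0 ≅ Z^4.

Computing H_k = (kernel of ∂_k) / (image of ∂_{k+1}):

  H_0: rank C_0 − rank ∂_1 = 4 − 0 = 4, and there is no ∂_1, so H_0 ≅ Z^4.

H_0 ≅ Z^4.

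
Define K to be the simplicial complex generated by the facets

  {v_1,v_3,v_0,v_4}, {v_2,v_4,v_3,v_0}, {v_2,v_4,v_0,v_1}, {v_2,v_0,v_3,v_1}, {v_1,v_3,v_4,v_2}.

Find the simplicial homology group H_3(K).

Order the vertices as v_0 < v_1 < v_2 < v_3 < v_4. Listing each simplex with vertices in this order, K has dimension 3 with simplices:

  0-simplices (5): [v_0], [v_1], [v_2], [v_3], [v_4]
  1-simplices (10): [v_0,v_1], [v_0,v_2], [v_0,v_3], [v_0,v_4], [v_1,v_2], [v_1,v_3], [v_1,v_4], [v_2,v_3], [v_2,v_4], [v_3,v_4]
  2-simplices (10): [v_0,v_1,v_2], [v_0,v_1,v_3], [v_0,v_1,v_4], [v_0,v_2,v_3], [v_0,v_2,v_4], [v_0,v_3,v_4], [v_1,v_2,v_3], [v_1,v_2,v_4], [v_1,v_3,v_4], [v_2,v_3,v_4]
  3-simplices (5): [v_0,v_1,v_2,v_3], [v_0,v_1,v_2,v_4], [v_0,v_1,v_3,v_4], [v_0,v_2,v_3,v_4], [v_1,v_2,v_3,v_4]

Hence C_0 ≅ Z^5, C_1 ≅ Z^10, C_2 ≅ Z^10, C_3 ≅ Z^5.

∂_1: C_1 → C_0 maps an edge to its endpoints' difference, ∂[p,q] = q − p. For instance
  ∂[v_2,v_3] = [v_3] − [v_2].
This gives a 5×10 integer matrix of rank 4; reducing to Smith normal form yields diagonal entries (1,1,1,1).

The boundary map ∂_2: C_2 → C_1 maps a triangle to the signed sum of its edges. For instance
  ∂[v_1,v_2,v_4] = [v_2,v_4] − [v_1,v_4] + [v_1,v_2],
  ∂[v_0,v_1,v_2] = [v_1,v_2] − [v_0,v_2] + [v_0,v_1].
The 10×10 boundary matrix has rank 6 and Smith normal form diag(1,1,1,1,1,1).

∂_3: C_3 → C_2 sends each 3-simplex σ to the alternating sum Σ_i (−1)^i (σ with its i-th vertex removed). For instance
  ∂[v_1,v_2,v_3,v_4] = [v_2,v_3,v_4] − [v_1,v_3,v_4] + [v_1,v_2,v_4] − [v_1,v_2,v_3],
  ∂[v_0,v_2,v_3,v_4] = [v_2,v_3,v_4] − [v_0,v_3,v_4] + [v_0,v_2,v_4] − [v_0,v_2,v_3].
As a 10×5 matrix over Z this has rank 4, with invariant factors (1,1,1,1).

From H_k ≅ ker(∂_k) / im(∂_{k+1}) we obtain:

  H_3: rank ker ∂_3 − rank ∂_4 = (5 − 4) − 0 = 1, and there is no ∂_4, so H_3 ≅ Z.

H_3 = Z.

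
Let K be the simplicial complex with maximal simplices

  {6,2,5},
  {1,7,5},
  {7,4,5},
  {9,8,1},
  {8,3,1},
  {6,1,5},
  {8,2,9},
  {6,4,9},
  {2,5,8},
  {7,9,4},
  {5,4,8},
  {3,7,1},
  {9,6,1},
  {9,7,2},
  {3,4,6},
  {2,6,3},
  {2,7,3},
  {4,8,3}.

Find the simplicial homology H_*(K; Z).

Fix the vertex order 1 < 2 < 3 < 4 < 5 < 6 < 7 < 8 < 9 and write every simplex with vertices in increasing order. Then dim K = 2 and the simplices of K are:

  0-simplices (9): [1], [2], [3], [4], [5], [6], [7], [8], [9]
  1-simplices (27): (27 of them)
  2-simplices (18): [1,3,7], [1,3,8], [1,5,6], [1,5,7], [1,6,9], [1,8,9], [2,3,6], [2,3,7], [2,5,6], [2,5,8], [2,7,9], [2,8,9], [3,4,6], [3,4,8], [4,5,7], [4,5,8], [4,6,9], [4,7,9]

so the chain groups are C_0 ≅ Z^9, C_1 ≅ Z^27, C_2 ≅ Z^18.

∂_1: C_1 → C_0 sends each edge [p,q] (with p < q) to q − p. For instance
  ∂[1,5] = [5] − [1].
As a 9×27 matrix over Z this has rank 8, with invariant factors (1,1,1,1,1,1,1,1).

∂_2: C_2 → C_1 acts by ∂[p,q,r] = [q,r] − [p,r] + [p,q]. For instance
  ∂[1,8,9] = [8,9] − [1,9] + [1,8],
  ∂[4,5,8] = [5,8] − [4,8] + [4,5].
The 27×18 boundary matrix has rank 17 and Smith normal form diag(1,1,1,1,1,1,1,1,1,1,1,1,1,1,1,1,1).

Computing H_k = (kernel of ∂_k) / (image of ∂_{k+1}):

  H_0: rank C_0 − rank ∂_1 = 9 − 8 = 1, and the invariant factors of ∂_1 are all 1, so H_0 ≅ Z.
  H_1: rank ker ∂_1 − rank ∂_2 = (27 − 8) − 17 = 2, and the invariant factors of ∂_2 are all 1, so H_1 ≅ Z^2.
  H_2: rank ker ∂_2 − rank ∂_3 = (18 − 17) − 0 = 1, and there is no ∂_3, so H_2 ≅ Z.

As a check, the Euler characteristic is 9 − 27 + 18 = 0, which agrees with 1 − 2 + 1 = 0.

H_0 ≅ Z,  H_1 ≅ Z^2,  H_2 ≅ Z.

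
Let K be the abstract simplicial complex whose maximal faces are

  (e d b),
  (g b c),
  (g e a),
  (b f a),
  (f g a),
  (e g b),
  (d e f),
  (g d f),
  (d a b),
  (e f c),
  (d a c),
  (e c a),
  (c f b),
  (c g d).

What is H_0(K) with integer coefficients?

K has 7 vertices, 21 edges, 14 triangles.
rank ∂_0 = 0, rank ∂_1 = 6 ⇒ b_0 = 7 − 0 − 6 = 1; all invariant factors of ∂_1 are 1 so no torsion. So H_0 ≅ Z.

H_0 = Z.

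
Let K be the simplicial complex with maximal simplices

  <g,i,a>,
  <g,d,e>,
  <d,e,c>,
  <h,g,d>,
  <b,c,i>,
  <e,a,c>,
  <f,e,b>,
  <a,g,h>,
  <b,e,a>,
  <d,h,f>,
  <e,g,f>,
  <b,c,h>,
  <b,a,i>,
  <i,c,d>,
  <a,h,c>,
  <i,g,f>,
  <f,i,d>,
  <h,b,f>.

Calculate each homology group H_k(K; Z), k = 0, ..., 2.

K has 9 vertices, 27 edges, 18 triangles.
rank ∂_0 = 0, rank ∂_1 = 8 ⇒ b_0 = 9 − 0 − 8 = 1; all invariant factors of ∂_1 are 1 so no torsion. So H_0 ≅ Z.
rank ∂_1 = 8, rank ∂_2 = 18 ⇒ b_1 = 27 − 8 − 18 = 1; ∂_2 has invariant factor(s) [2] giving torsion. So H_1 ≅ Z ⊕ Z/2.
rank ∂_2 = 18, rank ∂_3 = 0 ⇒ b_2 = 18 − 18 − 0 = 0. So H_2 ≅ 0.

H_0 ≅ Z,  H_1 ≅ Z ⊕ Z/2,  H_2 = 0.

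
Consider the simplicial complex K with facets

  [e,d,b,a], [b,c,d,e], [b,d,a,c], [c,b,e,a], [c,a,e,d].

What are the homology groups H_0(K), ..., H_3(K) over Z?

Order the vertices as a < b < c < d < e. Listing each simplex with vertices in this order, K has dimension 3 with simplices:

  0-simplices (5): a, b, c, d, e
  1-simplices (10): ab, ac, ad, ae, bc, bd, be, cd, ce, de
  2-simplices (10): abc, abd, abe, acd, ace, ade, bcd, bce, bde, cde
  3-simplices (5): abcd, abce, abde, acde, bcde

Hence C_0 ≅ Z^5, C_1 ≅ Z^10, C_2 ≅ Z^10, C_3 ≅ Z^5.

The boundary map ∂_1: C_1 → C_0 maps an edge to its endpoints' difference, ∂[p,q] = q − p. For instance
  ∂cd = d − c.
This gives a 5×10 integer matrix of rank 4; reducing to Smith normal form yields diagonal entries (1,1,1,1).

∂_2: C_2 → C_1 maps a triangle to the signed sum of its edges. For instance
  ∂bcd = cd − bd + bc,
  ∂abd = bd − ad + ab.
As a 10×10 matrix over Z this has rank 6, with invariant factors (1,1,1,1,1,1).

∂_3: C_3 → C_2 sends each 3-simplex σ to the alternating sum Σ_i (−1)^i (σ with its i-th vertex removed). For instance
  ∂bcde = cde − bde + bce − bcd,
  ∂acde = cde − ade + ace − acd.
The resulting 10×5 matrix has rank 4, and its Smith normal form has invariant factors (1,1,1,1).

Now H_k = ker ∂_k / im ∂_{k+1}, so:

  H_0: rank C_0 − rank ∂_1 = 5 − 4 = 1, and the invariant factors of ∂_1 are all 1, so H_0 ≅ Z.
  H_1: rank ker ∂_1 − rank ∂_2 = (10 − 4) − 6 = 0, and the invariant factors of ∂_2 are all 1, so H_1 ≅ 0.
  H_2: rank ker ∂_2 − rank ∂_3 = (10 − 6) − 4 = 0, and the invariant factors of ∂_3 are all 1, so H_2 ≅ 0.
  H_3: rank ker ∂_3 − rank ∂_4 = (5 − 4) − 0 = 1, and there is no ∂_4, so H_3 ≅ Z.

(K is a triangulation of the 3-sphere S^3.)

H_0 = Z,  H_1 = 0,  H_2 = 0,  H_3 = Z.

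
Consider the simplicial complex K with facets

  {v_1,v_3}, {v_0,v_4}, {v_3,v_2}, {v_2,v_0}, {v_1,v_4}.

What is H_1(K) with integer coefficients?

H_1 ≅ Z.

Order the vertices as v_0 < v_1 < v_2 < v_3 < v_4. Listing each simplex with vertices in this order, K has dimension 1 with simplices:

  0-simplices (5): [v_0], [v_1], [v_2], [v_3], [v_4]
  1-simplices (5): [v_0,v_2], [v_0,v_4], [v_1,v_3], [v_1,v_4], [v_2,v_3]

giving chain groups C_0 ≅ Z^5, C_1 ≅ Z^5.

Boundary ∂_1: C_1 → C_0 sends each edge [p,q] (with p < q) to q − p.
The 5×5 boundary matrix has rank 4 and Smith normal form diag(1,1,1,1).

Now H_k = ker ∂_k / im ∂_{k+1}, so:

  H_1: rank ker ∂_1 − rank ∂_2 = (5 − 4) − 0 = 1, and there is no ∂_2, so H_1 ≅ Z.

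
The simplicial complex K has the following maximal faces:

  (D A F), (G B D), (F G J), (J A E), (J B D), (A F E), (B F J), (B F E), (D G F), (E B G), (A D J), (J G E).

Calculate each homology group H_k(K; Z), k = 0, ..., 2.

H_0 ≅ Z,  H_1 ≅ Z/2,  H_2 = 0.

We work with the vertex ordering A < B < D < E < F < G < J. The simplices of K, each written with vertices in increasing order, are:

  0-simplices (7): A, B, D, E, F, G, J
  1-simplices (18): AD, AE, AF, AJ, BD, BE, BF, BG, BJ, DF, DG, DJ, EF, EG, EJ, FG, FJ, GJ
  2-simplices (12): ADF, ADJ, AEF, AEJ, BDG, BDJ, BEF, BEG, BFJ, DFG, EGJ, FGJ

giving chain groups C_0 ≅ Z^7, C_1 ≅ Z^18, C_2 ≅ Z^12.

The boundary map ∂_1: C_1 → C_0 sends each edge [p,q] (with p < q) to q − p.
The 7×18 boundary matrix has rank 6 and Smith normal form diag(1,1,1,1,1,1).

The boundary map ∂_2: C_2 → C_1 acts by ∂[p,q,r] = [q,r] − [p,r] + [p,q]. For instance
  ∂BEF = EF − BF + BE,
  ∂FGJ = GJ − FJ + FG.
The 18×12 boundary matrix has rank 12 and Smith normal form diag(1,1,1,1,1,1,1,1,1,1,1,2).

From H_k ≅ ker(∂_k) / im(∂_{k+1}) we obtain:

  H_0: rank C_0 − rank ∂_1 = 7 − 6 = 1, and the invariant factors of ∂_1 are all 1, so H_0 ≅ Z.
  H_1: rank ker ∂_1 − rank ∂_2 = (18 − 6) − 12 = 0, and ∂_2 has invariant factor 2 > 1, so H_1 ≅ Z/2.
  H_2: rank ker ∂_2 − rank ∂_3 = (12 − 12) − 0 = 0, and there is no ∂_3, so H_2 ≅ 0.

(K is a triangulation of the real projective plane RP^2.)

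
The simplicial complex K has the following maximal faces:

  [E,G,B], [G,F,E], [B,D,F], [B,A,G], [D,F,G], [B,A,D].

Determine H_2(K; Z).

H_2 = 0.

Order the vertices as A < B < D < E < F < G. Listing each simplex with vertices in this order, K has dimension 2 with simplices:

  0-simplices (6): A, B, D, E, F, G
  1-simplices (12): AB, AD, AG, BD, BE, BF, BG, DF, DG, EF, EG, FG
  2-simplices (6): ABD, ABG, BDF, BEG, DFG, EFG

Hence C_0 ≅ Z^6, C_1 ≅ Z^12, C_2 ≅ Z^6.

The boundary map ∂_1: C_1 → C_0 maps an edge to its endpoints' difference, ∂[p,q] = q − p.
This gives a 6×12 integer matrix of rank 5; reducing to Smith normal form yields diagonal entries (1,1,1,1,1).

The boundary map ∂_2: C_2 → C_1 sends each 2-simplex [p,q,r] to [q,r] − [p,r] + [p,q]. For instance
  ∂DFG = FG − DG + DF,
  ∂BDF = DF − BF + BD.
This gives a 12×6 integer matrix of rank 6; reducing to Smith normal form yields diagonal entries (1,1,1,1,1,1).

From H_k ≅ ker(∂_k) / im(∂_{k+1}) we obtain:

  H_2: rank ker ∂_2 − rank ∂_3 = (6 − 6) − 0 = 0, and there is no ∂_3, so H_2 = 0.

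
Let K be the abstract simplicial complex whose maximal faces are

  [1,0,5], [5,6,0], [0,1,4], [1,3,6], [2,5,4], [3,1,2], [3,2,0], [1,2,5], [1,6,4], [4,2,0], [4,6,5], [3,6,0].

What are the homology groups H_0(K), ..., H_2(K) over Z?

Fix the vertex order 0 < 1 < 2 < 3 < 4 < 5 < 6 and write every simplex with vertices in increasing order. Then dim K = 2 and the simplices of K are:

  0-simplices (7): [0], [1], [2], [3], [4], [5], [6]
  1-simplices (18): [0,1], [0,2], [0,3], [0,4], [0,5], [0,6], [1,2], [1,3], [1,4], [1,5], [1,6], [2,3], [2,4], [2,5], [3,6], [4,5], [4,6], [5,6]
  2-simplices (12): [0,1,4], [0,1,5], [0,2,3], [0,2,4], [0,3,6], [0,5,6], [1,2,3], [1,2,5], [1,3,6], [1,4,6], [2,4,5], [4,5,6]

giving chain groups C_0 ≅ Z^7, C_1 ≅ Z^18, C_2 ≅ Z^12.

The boundary map ∂_1: C_1 → C_0 is given by ∂[p,q] = [q] − [p]. For instance
  ∂[0,2] = [2] − [0].
The 7×18 boundary matrix has rank 6 and Smith normal form diag(1,1,1,1,1,1).

Boundary ∂_2: C_2 → C_1 acts by ∂[p,q,r] = [q,r] − [p,r] + [p,q]. For instance
  ∂[2,4,5] = [4,5] − [2,5] + [2,4],
  ∂[1,2,3] = [2,3] − [1,3] + [1,2].
The 18×12 boundary matrix has rank 12 and Smith normal form diag(1,1,1,1,1,1,1,1,1,1,1,2).

Now H_k = ker ∂_k / im ∂_{k+1}, so:

  H_0: rank C_0 − rank ∂_1 = 7 − 6 = 1, and the invariant factors of ∂_1 are all 1, so H_0 = Z.
  H_1: rank ker ∂_1 − rank ∂_2 = (18 − 6) − 12 = 0, and ∂_2 has invariant factor 2 > 1, so H_1 = Z/2.
  H_2: rank ker ∂_2 − rank ∂_3 = (12 − 12) − 0 = 0, and there is no ∂_3, so H_2 = 0.

H_0 = Z,  H_1 = Z/2,  H_2 = 0.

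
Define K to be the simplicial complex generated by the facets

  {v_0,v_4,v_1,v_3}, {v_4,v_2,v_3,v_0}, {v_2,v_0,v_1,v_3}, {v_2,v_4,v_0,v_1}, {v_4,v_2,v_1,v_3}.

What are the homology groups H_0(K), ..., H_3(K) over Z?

H_0 = Z,  H_1 = 0,  H_2 = 0,  H_3 = Z.

Fix the vertex order v_0 < v_1 < v_2 < v_3 < v_4 and write every simplex with vertices in increasing order. Then dim K = 3 and the simplices of K are:

  0-simplices (5): [v_0], [v_1], [v_2], [v_3], [v_4]
  1-simplices (10): [v_0,v_1], [v_0,v_2], [v_0,v_3], [v_0,v_4], [v_1,v_2], [v_1,v_3], [v_1,v_4], [v_2,v_3], [v_2,v_4], [v_3,v_4]
  2-simplices (10): [v_0,v_1,v_2], [v_0,v_1,v_3], [v_0,v_1,v_4], [v_0,v_2,v_3], [v_0,v_2,v_4], [v_0,v_3,v_4], [v_1,v_2,v_3], [v_1,v_2,v_4], [v_1,v_3,v_4], [v_2,v_3,v_4]
  3-simplices (5): [v_0,v_1,v_2,v_3], [v_0,v_1,v_2,v_4], [v_0,v_1,v_3,v_4], [v_0,v_2,v_3,v_4], [v_1,v_2,v_3,v_4]

Hence C_0 ≅ Z^5, C_1 ≅ Z^10, C_2 ≅ Z^10, C_3 ≅ Z^5.

The boundary map ∂_1: C_1 → C_0 sends each edge [p,q] (with p < q) to q − p. For instance
  ∂[v_1,v_2] = [v_2] − [v_1].
The resulting 5×10 matrix has rank 4, and its Smith normal form has invariant factors (1,1,1,1).

Boundary ∂_2: C_2 → C_1 maps a triangle to the signed sum of its edges. For instance
  ∂[v_0,v_1,v_4] = [v_1,v_4] − [v_0,v_4] + [v_0,v_1],
  ∂[v_0,v_1,v_3] = [v_1,v_3] − [v_0,v_3] + [v_0,v_1].
As a 10×10 matrix over Z this has rank 6, with invariant factors (1,1,1,1,1,1).

Boundary ∂_3: C_3 → C_2 sends each 3-simplex σ to the alternating sum Σ_i (−1)^i (σ with its i-th vertex removed). For instance
  ∂[v_1,v_2,v_3,v_4] = [v_2,v_3,v_4] − [v_1,v_3,v_4] + [v_1,v_2,v_4] − [v_1,v_2,v_3],
  ∂[v_0,v_1,v_2,v_4] = [v_1,v_2,v_4] − [v_0,v_2,v_4] + [v_0,v_1,v_4] − [v_0,v_1,v_2].
The resulting 10×5 matrix has rank 4, and its Smith normal form has invariant factors (1,1,1,1).

Now H_k = ker ∂_k / im ∂_{k+1}, so:

  H_0: rank C_0 − rank ∂_1 = 5 − 4 = 1, and the invariant factors of ∂_1 are all 1, so H_0 = Z.
  H_1: rank ker ∂_1 − rank ∂_2 = (10 − 4) − 6 = 0, and the invariant factors of ∂_2 are all 1, so H_1 = 0.
  H_2: rank ker ∂_2 − rank ∂_3 = (10 − 6) − 4 = 0, and the invariant factors of ∂_3 are all 1, so H_2 = 0.
  H_3: rank ker ∂_3 − rank ∂_4 = (5 − 4) − 0 = 1, and there is no ∂_4, so H_3 = Z.

As a check, the Euler characteristic is 5 − 10 + 10 − 5 = 0, which agrees with 1 − 0 + 0 − 1 = 0.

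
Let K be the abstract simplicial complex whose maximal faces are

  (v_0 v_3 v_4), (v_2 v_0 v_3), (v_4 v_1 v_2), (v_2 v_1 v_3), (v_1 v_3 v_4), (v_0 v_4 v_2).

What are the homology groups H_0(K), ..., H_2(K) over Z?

K has 5 vertices, 9 edges, 6 triangles.
rank ∂_0 = 0, rank ∂_1 = 4 ⇒ b_0 = 5 − 0 − 4 = 1; all invariant factors of ∂_1 are 1 so no torsion. So H_0 = Z.
rank ∂_1 = 4, rank ∂_2 = 5 ⇒ b_1 = 9 − 4 − 5 = 0; all invariant factors of ∂_2 are 1 so no torsion. So H_1 = 0.
rank ∂_2 = 5, rank ∂_3 = 0 ⇒ b_2 = 6 − 5 − 0 = 1. So H_2 = Z.

H_0 ≅ Z,  H_1 = 0,  H_2 ≅ Z.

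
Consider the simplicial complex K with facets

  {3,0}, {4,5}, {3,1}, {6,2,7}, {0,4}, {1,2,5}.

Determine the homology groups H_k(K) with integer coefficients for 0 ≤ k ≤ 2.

Take the total order 0 < 1 < 2 < 3 < 4 < 5 < 6 < 7 on the vertex set. Then K (dimension 2) consists of the simplices:

  0-simplices (8): [0], [1], [2], [3], [4], [5], [6], [7]
  1-simplices (10): [0,3], [0,4], [1,2], [1,3], [1,5], [2,5], [2,6], [2,7], [4,5], [6,7]
  2-simplices (2): [1,2,5], [2,6,7]

giving chain groups C_0 ≅ Z^8, C_1 ≅ Z^10, C_2 ≅ Z^2.

The boundary map ∂_1: C_1 → C_0 is given by ∂[p,q] = [q] − [p]. For instance
  ∂[1,2] = [2] − [1].
As a 8×10 matrix over Z this has rank 7, with invariant factors (1,1,1,1,1,1,1).

Boundary ∂_2: C_2 → C_1 sends each 2-simplex [p,q,r] to [q,r] − [p,r] + [p,q]. For instance
  ∂[2,6,7] = [6,7] − [2,7] + [2,6],
  ∂[1,2,5] = [2,5] − [1,5] + [1,2].
As a 10×2 matrix over Z this has rank 2, with invariant factors (1,1).

Now H_k = ker ∂_k / im ∂_{k+1}, so:

  H_0: rank C_0 − rank ∂_1 = 8 − 7 = 1, and the invariant factors of ∂_1 are all 1, so H_0 ≅ Z.
  H_1: rank ker ∂_1 − rank ∂_2 = (10 − 7) − 2 = 1, and the invariant factors of ∂_2 are all 1, so H_1 ≅ Z.
  H_2: rank ker ∂_2 − rank ∂_3 = (2 − 2) − 0 = 0, and there is no ∂_3, so H_2 ≅ 0.

As a check, the Euler characteristic is 8 − 10 + 2 = 0, which agrees with 1 − 1 + 0 = 0.

H_0 = Z,  H_1 = Z,  H_2 = 0.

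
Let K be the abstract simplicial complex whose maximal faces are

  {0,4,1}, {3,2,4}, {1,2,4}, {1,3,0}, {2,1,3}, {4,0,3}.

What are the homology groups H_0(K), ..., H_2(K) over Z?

H_0 ≅ Z,  H_1 = 0,  H_2 ≅ Z.

Order the vertices as 0 < 1 < 2 < 3 < 4. Listing each simplex with vertices in this order, K has dimension 2 with simplices:

  0-simplices (5): [0], [1], [2], [3], [4]
  1-simplices (9): [0,1], [0,3], [0,4], [1,2], [1,3], [1,4], [2,3], [2,4], [3,4]
  2-simplices (6): [0,1,3], [0,1,4], [0,3,4], [1,2,3], [1,2,4], [2,3,4]

giving chain groups C_0 ≅ Z^5, C_1 ≅ Z^9, C_2 ≅ Z^6.

Boundary ∂_1: C_1 → C_0 maps an edge to its endpoints' difference, ∂[p,q] = q − p. For instance
  ∂[2,3] = [3] − [2].
The 5×9 boundary matrix has rank 4 and Smith normal form diag(1,1,1,1).

∂_2: C_2 → C_1 maps a triangle to the signed sum of its edges. For instance
  ∂[1,2,3] = [2,3] − [1,3] + [1,2],
  ∂[0,3,4] = [3,4] − [0,4] + [0,3].
The 9×6 boundary matrix has rank 5 and Smith normal form diag(1,1,1,1,1).

Now H_k = ker ∂_k / im ∂_{k+1}, so:

  H_0: rank C_0 − rank ∂_1 = 5 − 4 = 1, and the invariant factors of ∂_1 are all 1, so H_0 = Z.
  H_1: rank ker ∂_1 − rank ∂_2 = (9 − 4) − 5 = 0, and the invariant factors of ∂_2 are all 1, so H_1 = 0.
  H_2: rank ker ∂_2 − rank ∂_3 = (6 − 5) − 0 = 1, and there is no ∂_3, so H_2 = Z.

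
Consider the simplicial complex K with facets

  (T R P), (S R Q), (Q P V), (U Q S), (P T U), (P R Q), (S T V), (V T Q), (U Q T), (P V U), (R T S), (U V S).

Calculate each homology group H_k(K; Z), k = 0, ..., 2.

H_0 ≅ Z,  H_1 ≅ Z/2Z,  H_2 = 0.

K has 7 vertices, 18 edges, 12 triangles.
rank ∂_0 = 0, rank ∂_1 = 6 ⇒ b_0 = 7 − 0 − 6 = 1; all invariant factors of ∂_1 are 1 so no torsion. So H_0 ≅ Z.
rank ∂_1 = 6, rank ∂_2 = 12 ⇒ b_1 = 18 − 6 − 12 = 0; ∂_2 has invariant factor(s) [2] giving torsion. So H_1 ≅ Z/2Z.
rank ∂_2 = 12, rank ∂_3 = 0 ⇒ b_2 = 12 − 12 − 0 = 0. So H_2 ≅ 0.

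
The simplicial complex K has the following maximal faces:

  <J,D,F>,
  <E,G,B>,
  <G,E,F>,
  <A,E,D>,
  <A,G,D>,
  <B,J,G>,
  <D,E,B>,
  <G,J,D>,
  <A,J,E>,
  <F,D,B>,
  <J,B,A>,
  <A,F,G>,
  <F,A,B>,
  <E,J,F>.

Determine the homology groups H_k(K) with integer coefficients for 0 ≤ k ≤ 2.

H_0 = Z,  H_1 = Z^2,  H_2 = Z.

K has 7 vertices, 21 edges, 14 triangles.
rank ∂_0 = 0, rank ∂_1 = 6 ⇒ b_0 = 7 − 0 − 6 = 1; all invariant factors of ∂_1 are 1 so no torsion. So H_0 = Z.
rank ∂_1 = 6, rank ∂_2 = 13 ⇒ b_1 = 21 − 6 − 13 = 2; all invariant factors of ∂_2 are 1 so no torsion. So H_1 = Z^2.
rank ∂_2 = 13, rank ∂_3 = 0 ⇒ b_2 = 14 − 13 − 0 = 1. So H_2 = Z.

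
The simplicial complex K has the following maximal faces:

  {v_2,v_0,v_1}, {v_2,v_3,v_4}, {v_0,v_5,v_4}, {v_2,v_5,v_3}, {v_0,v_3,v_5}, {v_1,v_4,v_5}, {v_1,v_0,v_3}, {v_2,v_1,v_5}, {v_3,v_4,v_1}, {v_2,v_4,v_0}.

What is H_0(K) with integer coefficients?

K has 6 vertices, 15 edges, 10 triangles.
rank ∂_0 = 0, rank ∂_1 = 5 ⇒ b_0 = 6 − 0 − 5 = 1; all invariant factors of ∂_1 are 1 so no torsion. So H_0 = Z.

H_0 ≅ Z.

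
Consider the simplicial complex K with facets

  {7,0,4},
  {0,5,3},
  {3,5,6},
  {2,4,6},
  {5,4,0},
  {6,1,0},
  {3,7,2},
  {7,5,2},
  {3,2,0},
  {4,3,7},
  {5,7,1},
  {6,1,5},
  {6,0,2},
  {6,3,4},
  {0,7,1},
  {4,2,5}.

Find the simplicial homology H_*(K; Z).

H_0 ≅ Z,  H_1 ≅ Z^2,  H_2 ≅ Z.

We work with the vertex ordering 0 < 1 < 2 < 3 < 4 < 5 < 6 < 7. The simplices of K, each written with vertices in increasing order, are:

  0-simplices (8): [0], [1], [2], [3], [4], [5], [6], [7]
  1-simplices (24): (24 of them)
  2-simplices (16): [0,1,6], [0,1,7], [0,2,3], [0,2,6], [0,3,5], [0,4,5], [0,4,7], [1,5,6], [1,5,7], [2,3,7], [2,4,5], [2,4,6], [2,5,7], [3,4,6], [3,4,7], [3,5,6]

so the chain groups are C_0 ≅ Z^8, C_1 ≅ Z^24, C_2 ≅ Z^16.

∂_1: C_1 → C_0 is given by ∂[p,q] = [q] − [p]. For instance
  ∂[3,4] = [4] − [3].
This gives a 8×24 integer matrix of rank 7; reducing to Smith normal form yields diagonal entries (1,1,1,1,1,1,1).

Boundary ∂_2: C_2 → C_1 sends each 2-simplex [p,q,r] to [q,r] − [p,r] + [p,q]. For instance
  ∂[2,5,7] = [5,7] − [2,7] + [2,5],
  ∂[2,3,7] = [3,7] − [2,7] + [2,3].
This gives a 24×16 integer matrix of rank 15; reducing to Smith normal form yields diagonal entries (1,1,1,1,1,1,1,1,1,1,1,1,1,1,1).

Computing H_k = (kernel of ∂_k) / (image of ∂_{k+1}):

  H_0: rank C_0 − rank ∂_1 = 8 − 7 = 1, and the invariant factors of ∂_1 are all 1, so H_0 = Z.
  H_1: rank ker ∂_1 − rank ∂_2 = (24 − 7) − 15 = 2, and the invariant factors of ∂_2 are all 1, so H_1 = Z^2.
  H_2: rank ker ∂_2 − rank ∂_3 = (16 − 15) − 0 = 1, and there is no ∂_3, so H_2 = Z.

As a check, the Euler characteristic is 8 − 24 + 16 = 0, which agrees with 1 − 2 + 1 = 0.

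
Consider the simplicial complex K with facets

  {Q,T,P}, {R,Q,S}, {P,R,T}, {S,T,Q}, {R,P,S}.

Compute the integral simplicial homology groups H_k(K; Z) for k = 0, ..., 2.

H_0 ≅ Z,  H_1 ≅ Z,  H_2 = 0.

Take the total order P < Q < R < S < T on the vertex set. Then K (dimension 2) consists of the simplices:

  0-simplices (5): P, Q, R, S, T
  1-simplices (10): PQ, PR, PS, PT, QR, QS, QT, RS, RT, ST
  2-simplices (5): PQT, PRS, PRT, QRS, QST

giving chain groups C_0 ≅ Z^5, C_1 ≅ Z^10, C_2 ≅ Z^5.

The boundary map ∂_1: C_1 → C_0 is given by ∂[p,q] = [q] − [p]. For instance
  ∂RS = S − R.
As a 5×10 matrix over Z this has rank 4, with invariant factors (1,1,1,1).

∂_2: C_2 → C_1 sends each 2-simplex [p,q,r] to [q,r] − [p,r] + [p,q]. For instance
  ∂PRS = RS − PS + PR,
  ∂QST = ST − QT + QS.
The 10×5 boundary matrix has rank 5 and Smith normal form diag(1,1,1,1,1).

Reading off H_k = ker ∂_k / im ∂_{k+1}:

  H_0: rank C_0 − rank ∂_1 = 5 − 4 = 1, and the invariant factors of ∂_1 are all 1, so H_0 ≅ Z.
  H_1: rank ker ∂_1 − rank ∂_2 = (10 − 4) − 5 = 1, and the invariant factors of ∂_2 are all 1, so H_1 ≅ Z.
  H_2: rank ker ∂_2 − rank ∂_3 = (5 − 5) − 0 = 0, and there is no ∂_3, so H_2 ≅ 0.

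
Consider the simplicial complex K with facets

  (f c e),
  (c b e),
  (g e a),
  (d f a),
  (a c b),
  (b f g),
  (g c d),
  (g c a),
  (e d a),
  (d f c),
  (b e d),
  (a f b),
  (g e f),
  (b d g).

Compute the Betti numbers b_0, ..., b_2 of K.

b_0 = 1, b_1 = 2, b_2 = 1.

Fix the vertex order a < b < c < d < e < f < g and write every simplex with vertices in increasing order. Then dim K = 2 and the simplices of K are:

  0-simplices (7): a, b, c, d, e, f, g
  1-simplices (21): ab, ac, ad, ae, af, ag, bc, bd, be, bf, bg, cd, ce, cf, cg, de, df, dg, ef, eg, fg
  2-simplices (14): abc, abf, acg, ade, adf, aeg, bce, bde, bdg, bfg, cdf, cdg, cef, efg

Hence C_0 ≅ Z^7, C_1 ≅ Z^21, C_2 ≅ Z^14.

The boundary map ∂_1: C_1 → C_0 maps an edge to its endpoints' difference, ∂[p,q] = q − p. For instance
  ∂bg = g − b.
The resulting 7×21 matrix has rank 6, and its Smith normal form has invariant factors (1,1,1,1,1,1).

Boundary ∂_2: C_2 → C_1 sends each 2-simplex [p,q,r] to [q,r] − [p,r] + [p,q]. For instance
  ∂efg = fg − eg + ef,
  ∂aeg = eg − ag + ae.
As a 21×14 matrix over Z this has rank 13, with invariant factors (1,1,1,1,1,1,1,1,1,1,1,1,1).

Computing H_k = (kernel of ∂_k) / (image of ∂_{k+1}):

  H_0: rank C_0 − rank ∂_1 = 7 − 6 = 1, and the invariant factors of ∂_1 are all 1, so H_0 = Z.
  H_1: rank ker ∂_1 − rank ∂_2 = (21 − 6) − 13 = 2, and the invariant factors of ∂_2 are all 1, so H_1 = Z^2.
  H_2: rank ker ∂_2 − rank ∂_3 = (14 − 13) − 0 = 1, and there is no ∂_3, so H_2 = Z.

As a check, the Euler characteristic is 7 − 21 + 14 = 0, which agrees with 1 − 2 + 1 = 0.
(K is a triangulation of the torus T^2.)

Hence the Betti numbers are b_0 = 1, b_1 = 2, b_2 = 1.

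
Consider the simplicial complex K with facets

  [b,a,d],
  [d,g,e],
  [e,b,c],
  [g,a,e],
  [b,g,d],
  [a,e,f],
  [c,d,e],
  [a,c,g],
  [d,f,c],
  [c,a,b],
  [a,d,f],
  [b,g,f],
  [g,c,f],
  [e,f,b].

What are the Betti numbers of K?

b_0 = 1, b_1 = 2, b_2 = 1.

K has 7 vertices, 21 edges, 14 triangles.
rank ∂_0 = 0, rank ∂_1 = 6 ⇒ b_0 = 7 − 0 − 6 = 1; all invariant factors of ∂_1 are 1 so no torsion. So H_0 ≅ Z.
rank ∂_1 = 6, rank ∂_2 = 13 ⇒ b_1 = 21 − 6 − 13 = 2; all invariant factors of ∂_2 are 1 so no torsion. So H_1 ≅ Z^2.
rank ∂_2 = 13, rank ∂_3 = 0 ⇒ b_2 = 14 − 13 − 0 = 1. So H_2 ≅ Z.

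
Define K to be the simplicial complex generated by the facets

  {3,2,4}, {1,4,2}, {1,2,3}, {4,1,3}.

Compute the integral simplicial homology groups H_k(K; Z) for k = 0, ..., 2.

Fix the vertex order 1 < 2 < 3 < 4 and write every simplex with vertices in increasing order. Then dim K = 2 and the simplices of K are:

  0-simplices (4): [1], [2], [3], [4]
  1-simplices (6): [1,2], [1,3], [1,4], [2,3], [2,4], [3,4]
  2-simplices (4): [1,2,3], [1,2,4], [1,3,4], [2,3,4]

giving chain groups C_0 ≅ Z^4, C_1 ≅ Z^6, C_2 ≅ Z^4.

The boundary map ∂_1: C_1 → C_0 is given by ∂[p,q] = [q] − [p].
The resulting 4×6 matrix has rank 3, and its Smith normal form has invariant factors (1,1,1).

Boundary ∂_2: C_2 → C_1 sends each 2-simplex [p,q,r] to [q,r] − [p,r] + [p,q]. For instance
  ∂[1,2,4] = [2,4] − [1,4] + [1,2],
  ∂[1,3,4] = [3,4] − [1,4] + [1,3].
As a 6×4 matrix over Z this has rank 3, with invariant factors (1,1,1).

Now H_k = ker ∂_k / im ∂_{k+1}, so:

  H_0: rank C_0 − rank ∂_1 = 4 − 3 = 1, and the invariant factors of ∂_1 are all 1, so H_0 ≅ Z.
  H_1: rank ker ∂_1 − rank ∂_2 = (6 − 3) − 3 = 0, and the invariant factors of ∂_2 are all 1, so H_1 ≅ 0.
  H_2: rank ker ∂_2 − rank ∂_3 = (4 − 3) − 0 = 1, and there is no ∂_3, so H_2 ≅ Z.

As a check, the Euler characteristic is 4 − 6 + 4 = 2, which agrees with 1 − 0 + 1 = 2.
(K is a triangulation of the 2-sphere S^2.)

H_0 ≅ Z,  H_1 = 0,  H_2 ≅ Z.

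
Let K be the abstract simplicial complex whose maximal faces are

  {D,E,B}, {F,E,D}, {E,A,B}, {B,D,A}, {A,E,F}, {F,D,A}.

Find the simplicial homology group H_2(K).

Fix the vertex order A < B < D < E < F and write every simplex with vertices in increasing order. Then dim K = 2 and the simplices of K are:

  0-simplices (5): A, B, D, E, F
  1-simplices (9): AB, AD, AE, AF, BD, BE, DE, DF, EF
  2-simplices (6): ABD, ABE, ADF, AEF, BDE, DEF

Hence C_0 ≅ Z^5, C_1 ≅ Z^9, C_2 ≅ Z^6.

Boundary ∂_1: C_1 → C_0 is given by ∂[p,q] = [q] − [p].
The 5×9 boundary matrix has rank 4 and Smith normal form diag(1,1,1,1).

∂_2: C_2 → C_1 acts by ∂[p,q,r] = [q,r] − [p,r] + [p,q]. For instance
  ∂AEF = EF − AF + AE,
  ∂ABE = BE − AE + AB.
As a 9×6 matrix over Z this has rank 5, with invariant factors (1,1,1,1,1).

Now H_k = ker ∂_k / im ∂_{k+1}, so:

  H_2: rank ker ∂_2 − rank ∂_3 = (6 − 5) − 0 = 1, and there is no ∂_3, so H_2 = Z.

H_2 = Z.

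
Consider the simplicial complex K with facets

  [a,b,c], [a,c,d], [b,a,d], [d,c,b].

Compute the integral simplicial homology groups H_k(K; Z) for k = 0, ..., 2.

H_0 ≅ Z,  H_1 = 0,  H_2 ≅ Z.

K has 4 vertices, 6 edges, 4 triangles.
rank ∂_0 = 0, rank ∂_1 = 3 ⇒ b_0 = 4 − 0 − 3 = 1; all invariant factors of ∂_1 are 1 so no torsion. So H_0 ≅ Z.
rank ∂_1 = 3, rank ∂_2 = 3 ⇒ b_1 = 6 − 3 − 3 = 0; all invariant factors of ∂_2 are 1 so no torsion. So H_1 ≅ 0.
rank ∂_2 = 3, rank ∂_3 = 0 ⇒ b_2 = 4 − 3 − 0 = 1. So H_2 ≅ Z.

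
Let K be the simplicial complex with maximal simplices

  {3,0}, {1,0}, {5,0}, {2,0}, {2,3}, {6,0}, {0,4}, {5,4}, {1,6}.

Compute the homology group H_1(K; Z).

H_1 ≅ Z^3.

Order the vertices as 0 < 1 < 2 < 3 < 4 < 5 < 6. Listing each simplex with vertices in this order, K has dimension 1 with simplices:

  0-simplices (7): [0], [1], [2], [3], [4], [5], [6]
  1-simplices (9): [0,1], [0,2], [0,3], [0,4], [0,5], [0,6], [1,6], [2,3], [4,5]

giving chain groups C_0 ≅ Z^7, C_1 ≅ Z^9.

Boundary ∂_1: C_1 → C_0 sends each edge [p,q] (with p < q) to q − p. For instance
  ∂[1,6] = [6] − [1].
The 7×9 boundary matrix has rank 6 and Smith normal form diag(1,1,1,1,1,1).

Reading off H_k = ker ∂_k / im ∂_{k+1}:

  H_1: rank ker ∂_1 − rank ∂_2 = (9 − 6) − 0 = 3, and there is no ∂_2, so H_1 = Z^3.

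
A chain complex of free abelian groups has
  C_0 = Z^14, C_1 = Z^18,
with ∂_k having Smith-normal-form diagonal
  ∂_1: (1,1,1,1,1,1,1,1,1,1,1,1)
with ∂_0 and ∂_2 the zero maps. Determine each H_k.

H_0: b_0 = 14 − 0 − 12 = 2; torsion from ∂_1 factors > 1: none. So H_0 ≅ Z^2.
H_1: b_1 = 18 − 12 − 0 = 6; torsion from ∂_2 factors > 1: none. So H_1 ≅ Z^6.

H_0 ≅ Z^2,  H_1 ≅ Z^6.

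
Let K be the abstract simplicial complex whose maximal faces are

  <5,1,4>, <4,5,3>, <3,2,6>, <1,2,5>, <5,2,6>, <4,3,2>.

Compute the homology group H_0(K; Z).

H_0 ≅ Z.

Fix the vertex order 1 < 2 < 3 < 4 < 5 < 6 and write every simplex with vertices in increasing order. Then dim K = 2 and the simplices of K are:

  0-simplices (6): [1], [2], [3], [4], [5], [6]
  1-simplices (12): [1,2], [1,4], [1,5], [2,3], [2,4], [2,5], [2,6], [3,4], [3,5], [3,6], [4,5], [5,6]
  2-simplices (6): [1,2,5], [1,4,5], [2,3,4], [2,3,6], [2,5,6], [3,4,5]

Hence C_0 ≅ Z^6, C_1 ≅ Z^12, C_2 ≅ Z^6.

Boundary ∂_1: C_1 → C_0 is given by ∂[p,q] = [q] − [p].
This gives a 6×12 integer matrix of rank 5; reducing to Smith normal form yields diagonal entries (1,1,1,1,1).

Boundary ∂_2: C_2 → C_1 maps a triangle to the signed sum of its edges. For instance
  ∂[2,5,6] = [5,6] − [2,6] + [2,5],
  ∂[1,2,5] = [2,5] − [1,5] + [1,2].
The 12×6 boundary matrix has rank 6 and Smith normal form diag(1,1,1,1,1,1).

Computing H_k = (kernel of ∂_k) / (image of ∂_{k+1}):

  H_0: rank C_0 − rank ∂_1 = 6 − 5 = 1, and the invariant factors of ∂_1 are all 1, so H_0 = Z.

(K is a triangulation of the cylinder S^1 x I.)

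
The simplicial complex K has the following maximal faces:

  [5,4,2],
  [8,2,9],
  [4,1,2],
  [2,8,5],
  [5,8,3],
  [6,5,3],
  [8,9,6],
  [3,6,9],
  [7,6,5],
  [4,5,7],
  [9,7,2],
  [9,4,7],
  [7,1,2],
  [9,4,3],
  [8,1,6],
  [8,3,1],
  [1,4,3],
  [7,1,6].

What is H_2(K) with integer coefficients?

H_2 ≅ 0.

K has 9 vertices, 27 edges, 18 triangles.
rank ∂_2 = 18, rank ∂_3 = 0 ⇒ b_2 = 18 − 18 − 0 = 0. So H_2 ≅ 0.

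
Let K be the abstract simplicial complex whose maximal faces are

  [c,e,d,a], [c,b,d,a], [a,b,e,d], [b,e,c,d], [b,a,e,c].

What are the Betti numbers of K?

b_0 = 1, b_1 = 0, b_2 = 0, b_3 = 1.

We work with the vertex ordering a < b < c < d < e. The simplices of K, each written with vertices in increasing order, are:

  0-simplices (5): a, b, c, d, e
  1-simplices (10): ab, ac, ad, ae, bc, bd, be, cd, ce, de
  2-simplices (10): abc, abd, abe, acd, ace, ade, bcd, bce, bde, cde
  3-simplices (5): abcd, abce, abde, acde, bcde

so the chain groups are C_0 ≅ Z^5, C_1 ≅ Z^10, C_2 ≅ Z^10, C_3 ≅ Z^5.

Boundary ∂_1: C_1 → C_0 sends each edge [p,q] (with p < q) to q − p. For instance
  ∂bc = c − b.
This gives a 5×10 integer matrix of rank 4; reducing to Smith normal form yields diagonal entries (1,1,1,1).

Boundary ∂_2: C_2 → C_1 maps a triangle to the signed sum of its edges. For instance
  ∂bcd = cd − bd + bc,
  ∂cde = de − ce + cd.
As a 10×10 matrix over Z this has rank 6, with invariant factors (1,1,1,1,1,1).

∂_3: C_3 → C_2 sends each 3-simplex σ to the alternating sum Σ_i (−1)^i (σ with its i-th vertex removed). For instance
  ∂acde = cde − ade + ace − acd,
  ∂abcd = bcd − acd + abd − abc.
The resulting 10×5 matrix has rank 4, and its Smith normal form has invariant factors (1,1,1,1).

From H_k ≅ ker(∂_k) / im(∂_{k+1}) we obtain:

  H_0: rank C_0 − rank ∂_1 = 5 − 4 = 1, and the invariant factors of ∂_1 are all 1, so H_0 ≅ Z.
  H_1: rank ker ∂_1 − rank ∂_2 = (10 − 4) − 6 = 0, and the invariant factors of ∂_2 are all 1, so H_1 ≅ 0.
  H_2: rank ker ∂_2 − rank ∂_3 = (10 − 6) − 4 = 0, and the invariant factors of ∂_3 are all 1, so H_2 ≅ 0.
  H_3: rank ker ∂_3 − rank ∂_4 = (5 − 4) − 0 = 1, and there is no ∂_4, so H_3 ≅ Z.

As a check, the Euler characteristic is 5 − 10 + 10 − 5 = 0, which agrees with 1 − 0 + 0 − 1 = 0.
(K is a triangulation of the 3-sphere S^3.)

Hence the Betti numbers are b_0 = 1, b_1 = 0, b_2 = 0, b_3 = 1.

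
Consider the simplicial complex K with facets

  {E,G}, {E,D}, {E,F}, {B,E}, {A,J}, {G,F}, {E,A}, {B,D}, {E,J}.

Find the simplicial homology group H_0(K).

Take the total order A < B < D < E < F < G < J on the vertex set. Then K (dimension 1) consists of the simplices:

  0-simplices (7): A, B, D, E, F, G, J
  1-simplices (9): AE, AJ, BD, BE, DE, EF, EG, EJ, FG

giving chain groups C_0 ≅ Z^7, C_1 ≅ Z^9.

The boundary map ∂_1: C_1 → C_0 maps an edge to its endpoints' difference, ∂[p,q] = q − p.
The 7×9 boundary matrix has rank 6 and Smith normal form diag(1,1,1,1,1,1).

Reading off H_k = ker ∂_k / im ∂_{k+1}:

  H_0: rank C_0 − rank ∂_1 = 7 − 6 = 1, and the invariant factors of ∂_1 are all 1, so H_0 ≅ Z.

(K is a triangulation of a wedge of 3 circles.)

H_0 = Z.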